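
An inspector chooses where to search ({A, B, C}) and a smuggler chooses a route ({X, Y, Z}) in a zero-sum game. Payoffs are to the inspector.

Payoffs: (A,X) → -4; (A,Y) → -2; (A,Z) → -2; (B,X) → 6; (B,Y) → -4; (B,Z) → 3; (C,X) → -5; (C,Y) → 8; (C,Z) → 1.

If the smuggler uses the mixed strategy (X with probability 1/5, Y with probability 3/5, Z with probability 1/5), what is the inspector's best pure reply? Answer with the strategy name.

Expected payoff of A: (1/5)·(-4) + (3/5)·(-2) + (1/5)·(-2) = -12/5.
Expected payoff of B: (1/5)·6 + (3/5)·(-4) + (1/5)·3 = -3/5.
Expected payoff of C: (1/5)·(-5) + (3/5)·8 + (1/5)·1 = 4.
The largest is 4, so the inspector's best response is C.

C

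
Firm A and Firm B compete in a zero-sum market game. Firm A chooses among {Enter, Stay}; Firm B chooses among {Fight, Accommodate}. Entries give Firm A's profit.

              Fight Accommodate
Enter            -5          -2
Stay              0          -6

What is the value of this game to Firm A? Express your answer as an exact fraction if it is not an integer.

-10/3

Row minima: Enter → -5, Stay → -6; maximin = -5.
Column maxima: Fight → 0, Accommodate → -2; minimax = -2.
-5 ≠ -2, so there is no saddle point; optimal play is mixed.
Let Firm A play Enter with probability p. Expected payoff against Fight: (-5)p + 0(1−p) = −5p; against Accommodate: (-2)p + (-6)(1−p) = 4p − 6.
Setting these equal: −5p = 4p − 6 ⇒ −9p = -6 ⇒ p = 2/3, and the value is (-5)·(2/3) = -10/3.
For Firm B: with q = P(Fight), equating Enter's and Stay's payoffs gives −3q − 2 = 6q − 6 ⇒ q = 4/9.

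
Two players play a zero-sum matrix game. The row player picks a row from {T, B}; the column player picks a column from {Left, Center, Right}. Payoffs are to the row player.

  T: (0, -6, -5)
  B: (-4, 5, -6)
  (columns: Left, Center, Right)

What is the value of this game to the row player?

Row minima: T → -6, B → -6; maximin = -6.
Column maxima: Left → 0, Center → 5, Right → -5; minimax = -5.
-6 ≠ -5, so there is no saddle point; optimal play is mixed.
Left is strictly dominated by Right (it gives the row player strictly more in every row), so the column player never plays it.
On the remaining 2×2 (T, B vs Center, Right):
Let the row player play T with probability p. Expected payoff against Center: (-6)p + 5(1−p) = −11p + 5; against Right: (-5)p + (-6)(1−p) = p − 6.
Setting these equal: −11p + 5 = p − 6 ⇒ −12p = -11 ⇒ p = 11/12, and the value is (-11)·(11/12) + 5 = -61/12.
For the column player: with q = P(Center), equating T's and B's payoffs gives −q − 5 = 11q − 6 ⇒ q = 1/12.

-61/12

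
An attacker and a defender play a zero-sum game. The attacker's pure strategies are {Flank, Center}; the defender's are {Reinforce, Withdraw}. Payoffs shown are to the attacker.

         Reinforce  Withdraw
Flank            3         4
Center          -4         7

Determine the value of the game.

Row minima: Flank → 3, Center → -4; maximin = 3.
Column maxima: Reinforce → 3, Withdraw → 7; minimax = 3.
Since maximin = minimax = 3, there is a saddle point and the value is 3.

3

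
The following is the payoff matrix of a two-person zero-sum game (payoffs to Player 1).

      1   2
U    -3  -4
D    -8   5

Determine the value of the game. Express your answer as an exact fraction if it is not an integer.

Row minima: U → -4, D → -8; maximin = -4.
Column maxima: 1 → -3, 2 → 5; minimax = -3.
-4 ≠ -3, so there is no saddle point; optimal play is mixed.
Let Player 1 play U with probability p. Expected payoff against 1: (-3)p + (-8)(1−p) = 5p − 8; against 2: (-4)p + 5(1−p) = −9p + 5.
Setting these equal: 5p − 8 = −9p + 5 ⇒ 14p = 13 ⇒ p = 13/14, and the value is (5)·(13/14) − 8 = -47/14.
For Player 2: with q = P(1), equating U's and D's payoffs gives q − 4 = −13q + 5 ⇒ q = 9/14.

-47/14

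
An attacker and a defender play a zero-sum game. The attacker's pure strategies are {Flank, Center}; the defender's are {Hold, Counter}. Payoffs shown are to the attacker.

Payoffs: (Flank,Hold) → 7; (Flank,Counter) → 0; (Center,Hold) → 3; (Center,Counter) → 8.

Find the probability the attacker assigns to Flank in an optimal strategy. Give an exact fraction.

5/12

Row minima: Flank → 0, Center → 3; maximin = 3.
Column maxima: Hold → 7, Counter → 8; minimax = 7.
3 ≠ 7, so there is no saddle point; optimal play is mixed.
Let the attacker play Flank with probability p. Expected payoff against Hold: 7p + 3(1−p) = 4p + 3; against Counter: 0p + 8(1−p) = −8p + 8.
Setting these equal: 4p + 3 = −8p + 8 ⇒ 12p = 5 ⇒ p = 5/12, and the value is (4)·(5/12) + 3 = 14/3.
For the defender: with q = P(Hold), equating Flank's and Center's payoffs gives 7q = −5q + 8 ⇒ q = 2/3.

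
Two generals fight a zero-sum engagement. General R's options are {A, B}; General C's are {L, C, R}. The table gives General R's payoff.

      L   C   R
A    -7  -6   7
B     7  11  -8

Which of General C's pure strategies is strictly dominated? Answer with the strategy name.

C

L holds General R's payoff strictly below C in every row: -7 < -6, 7 < 11.
So C is strictly dominated for General C.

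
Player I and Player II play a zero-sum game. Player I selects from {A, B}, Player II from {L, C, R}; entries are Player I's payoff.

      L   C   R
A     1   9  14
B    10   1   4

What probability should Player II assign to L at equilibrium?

8/17

Row minima: A → 1, B → 1; maximin = 1.
Column maxima: L → 10, C → 9, R → 14; minimax = 9.
1 ≠ 9, so there is no saddle point; optimal play is mixed.
R is strictly dominated by C (it gives Player I strictly more in every row), so Player II never plays it.
On the remaining 2×2 (A, B vs L, C):
Let Player I play A with probability p. Expected payoff against L: 1p + 10(1−p) = −9p + 10; against C: 9p + 1(1−p) = 8p + 1.
Setting these equal: −9p + 10 = 8p + 1 ⇒ −17p = -9 ⇒ p = 9/17, and the value is (-9)·(9/17) + 10 = 89/17.
For Player II: with q = P(L), equating A's and B's payoffs gives −8q + 9 = 9q + 1 ⇒ q = 8/17.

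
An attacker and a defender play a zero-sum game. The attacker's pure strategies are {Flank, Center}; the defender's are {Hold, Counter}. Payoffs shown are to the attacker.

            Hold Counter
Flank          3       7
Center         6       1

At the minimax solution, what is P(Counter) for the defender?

1/3

Row minima: Flank → 3, Center → 1; maximin = 3.
Column maxima: Hold → 6, Counter → 7; minimax = 6.
3 ≠ 6, so there is no saddle point; optimal play is mixed.
Let the attacker play Flank with probability p. Expected payoff against Hold: 3p + 6(1−p) = −3p + 6; against Counter: 7p + 1(1−p) = 6p + 1.
Setting these equal: −3p + 6 = 6p + 1 ⇒ −9p = -5 ⇒ p = 5/9, and the value is (-3)·(5/9) + 6 = 13/3.
For the defender: with q = P(Hold), equating Flank's and Center's payoffs gives −4q + 7 = 5q + 1 ⇒ q = 2/3.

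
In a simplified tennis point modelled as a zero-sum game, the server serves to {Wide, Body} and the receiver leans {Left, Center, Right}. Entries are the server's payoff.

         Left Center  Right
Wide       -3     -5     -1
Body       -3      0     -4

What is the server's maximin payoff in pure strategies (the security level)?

Row minima: Wide → -5, Body → -4.
The best of these is -4.

-4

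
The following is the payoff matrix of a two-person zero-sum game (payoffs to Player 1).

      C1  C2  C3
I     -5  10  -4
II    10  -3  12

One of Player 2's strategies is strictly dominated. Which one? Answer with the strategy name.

C1 holds Player 1's payoff strictly below C3 in every row: -5 < -4, 10 < 12.
So C3 is strictly dominated for Player 2.

C3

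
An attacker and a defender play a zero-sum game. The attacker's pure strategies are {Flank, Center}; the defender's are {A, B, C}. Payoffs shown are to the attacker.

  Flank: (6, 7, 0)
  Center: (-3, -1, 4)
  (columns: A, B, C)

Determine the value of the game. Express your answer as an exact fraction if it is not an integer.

24/13

Row minima: Flank → 0, Center → -3; maximin = 0.
Column maxima: A → 6, B → 7, C → 4; minimax = 4.
0 ≠ 4, so there is no saddle point; optimal play is mixed.
B is strictly dominated by A (it gives the attacker strictly more in every row), so the defender never plays it.
On the remaining 2×2 (Flank, Center vs A, C):
Let the attacker play Flank with probability p. Expected payoff against A: 6p + (-3)(1−p) = 9p − 3; against C: 0p + 4(1−p) = −4p + 4.
Setting these equal: 9p − 3 = −4p + 4 ⇒ 13p = 7 ⇒ p = 7/13, and the value is (9)·(7/13) − 3 = 24/13.
For the defender: with q = P(A), equating Flank's and Center's payoffs gives 6q = −7q + 4 ⇒ q = 4/13.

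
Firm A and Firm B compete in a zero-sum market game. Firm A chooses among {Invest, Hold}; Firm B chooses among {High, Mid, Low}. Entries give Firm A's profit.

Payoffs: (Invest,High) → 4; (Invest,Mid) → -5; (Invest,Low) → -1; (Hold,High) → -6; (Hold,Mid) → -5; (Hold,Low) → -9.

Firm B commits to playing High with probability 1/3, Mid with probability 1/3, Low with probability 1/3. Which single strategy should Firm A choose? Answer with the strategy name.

Expected payoff of Invest: (1/3)·4 + (1/3)·(-5) + (1/3)·(-1) = -2/3.
Expected payoff of Hold: (1/3)·(-6) + (1/3)·(-5) + (1/3)·(-9) = -20/3.
The largest is -2/3, so Firm A's best response is Invest.

Invest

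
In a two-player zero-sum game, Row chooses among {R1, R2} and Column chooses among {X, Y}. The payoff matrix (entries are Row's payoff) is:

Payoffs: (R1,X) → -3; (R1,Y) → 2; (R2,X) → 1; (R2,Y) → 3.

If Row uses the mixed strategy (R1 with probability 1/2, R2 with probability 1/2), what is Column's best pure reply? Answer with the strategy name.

If Column plays X, Row's expected payoff is (1/2)·(-3) + (1/2)·1 = -1.
If Column plays Y, Row's expected payoff is (1/2)·2 + (1/2)·3 = 5/2.
Column minimizes Row's payoff; the smallest is -1, so the best response is X.

X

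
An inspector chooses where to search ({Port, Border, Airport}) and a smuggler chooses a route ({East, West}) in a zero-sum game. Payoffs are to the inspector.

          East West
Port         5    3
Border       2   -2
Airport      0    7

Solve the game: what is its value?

Row minima: Port → 3, Border → -2, Airport → 0; maximin = 3.
Column maxima: East → 5, West → 7; minimax = 5.
3 ≠ 5, so there is no saddle point; optimal play is mixed.
Border is strictly dominated by Port, so the inspector never plays it.
On the remaining 2×2 (Port, Airport vs East, West):
Let the inspector play Port with probability p. Expected payoff against East: 5p + 0(1−p) = 5p; against West: 3p + 7(1−p) = −4p + 7.
Setting these equal: 5p = −4p + 7 ⇒ 9p = 7 ⇒ p = 7/9, and the value is (5)·(7/9) = 35/9.
For the smuggler: with q = P(East), equating Port's and Airport's payoffs gives 2q + 3 = −7q + 7 ⇒ q = 4/9.

35/9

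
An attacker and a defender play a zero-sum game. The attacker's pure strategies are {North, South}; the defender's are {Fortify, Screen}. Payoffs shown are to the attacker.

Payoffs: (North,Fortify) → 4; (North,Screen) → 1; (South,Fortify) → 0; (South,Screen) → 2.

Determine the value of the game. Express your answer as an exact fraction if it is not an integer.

8/5

Row minima: North → 1, South → 0; maximin = 1.
Column maxima: Fortify → 4, Screen → 2; minimax = 2.
1 ≠ 2, so there is no saddle point; optimal play is mixed.
Let the attacker play North with probability p. Expected payoff against Fortify: 4p + 0(1−p) = 4p; against Screen: 1p + 2(1−p) = −p + 2.
Setting these equal: 4p = −p + 2 ⇒ 5p = 2 ⇒ p = 2/5, and the value is (4)·(2/5) = 8/5.
For the defender: with q = P(Fortify), equating North's and South's payoffs gives 3q + 1 = −2q + 2 ⇒ q = 1/5.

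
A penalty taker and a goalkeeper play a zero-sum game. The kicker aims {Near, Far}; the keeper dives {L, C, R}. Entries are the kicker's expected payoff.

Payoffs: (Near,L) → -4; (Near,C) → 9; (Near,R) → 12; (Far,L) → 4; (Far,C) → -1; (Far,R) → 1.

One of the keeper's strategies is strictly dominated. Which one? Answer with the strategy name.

R

C holds the kicker's payoff strictly below R in every row: 9 < 12, -1 < 1.
So R is strictly dominated for the keeper.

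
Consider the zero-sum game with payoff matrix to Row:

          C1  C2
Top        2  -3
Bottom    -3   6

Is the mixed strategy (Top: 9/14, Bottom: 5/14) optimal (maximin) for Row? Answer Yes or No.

Against C1 this mix gives (9/14)·2 + (5/14)·(-3) = 3/14.
Against C2 this mix gives (9/14)·(-3) + (5/14)·6 = 3/14.
All of Column's active replies (C1, C2) yield 3/14, and no column does worse for Row. The mix makes Column indifferent and guarantees 3/14, so it is optimal.

Yes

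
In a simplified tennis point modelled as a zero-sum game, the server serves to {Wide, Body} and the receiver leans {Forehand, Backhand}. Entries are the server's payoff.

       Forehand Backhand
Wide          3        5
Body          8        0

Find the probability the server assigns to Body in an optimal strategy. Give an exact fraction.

Row minima: Wide → 3, Body → 0; maximin = 3.
Column maxima: Forehand → 8, Backhand → 5; minimax = 5.
3 ≠ 5, so there is no saddle point; optimal play is mixed.
Let the server play Wide with probability p. Expected payoff against Forehand: 3p + 8(1−p) = −5p + 8; against Backhand: 5p + 0(1−p) = 5p.
Setting these equal: −5p + 8 = 5p ⇒ −10p = -8 ⇒ p = 4/5, and the value is (-5)·(4/5) + 8 = 4.
For the receiver: with q = P(Forehand), equating Wide's and Body's payoffs gives −2q + 5 = 8q ⇒ q = 1/2.

1/5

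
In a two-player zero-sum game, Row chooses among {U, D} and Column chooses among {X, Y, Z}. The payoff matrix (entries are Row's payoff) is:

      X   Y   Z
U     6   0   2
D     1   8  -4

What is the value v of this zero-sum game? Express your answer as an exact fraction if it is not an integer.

Row minima: U → 0, D → -4; maximin = 0.
Column maxima: X → 6, Y → 8, Z → 2; minimax = 2.
0 ≠ 2, so there is no saddle point; optimal play is mixed.
X is strictly dominated by Z (it gives Row strictly more in every row), so Column never plays it.
On the remaining 2×2 (U, D vs Y, Z):
Let Row play U with probability p. Expected payoff against Y: 0p + 8(1−p) = −8p + 8; against Z: 2p + (-4)(1−p) = 6p − 4.
Setting these equal: −8p + 8 = 6p − 4 ⇒ −14p = -12 ⇒ p = 6/7, and the value is (-8)·(6/7) + 8 = 8/7.
For Column: with q = P(Y), equating U's and D's payoffs gives −2q + 2 = 12q − 4 ⇒ q = 3/7.

8/7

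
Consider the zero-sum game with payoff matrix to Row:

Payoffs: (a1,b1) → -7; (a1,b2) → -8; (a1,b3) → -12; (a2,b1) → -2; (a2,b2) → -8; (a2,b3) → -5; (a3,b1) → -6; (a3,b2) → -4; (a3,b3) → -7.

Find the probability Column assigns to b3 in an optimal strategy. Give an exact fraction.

Row minima: a1 → -12, a2 → -8, a3 → -7; maximin = -7.
Column maxima: b1 → -2, b2 → -4, b3 → -5; minimax = -5.
-7 ≠ -5, so there is no saddle point; optimal play is mixed.
a1 is strictly dominated by a3, so Row never plays it.
b1 is strictly dominated by b3 (it gives Row strictly more in every row), so Column never plays it.
On the remaining 2×2 (a2, a3 vs b2, b3):
Let Row play a2 with probability p. Expected payoff against b2: (-8)p + (-4)(1−p) = −4p − 4; against b3: (-5)p + (-7)(1−p) = 2p − 7.
Setting these equal: −4p − 4 = 2p − 7 ⇒ −6p = -3 ⇒ p = 1/2, and the value is (-4)·(1/2) − 4 = -6.
For Column: with q = P(b2), equating a2's and a3's payoffs gives −3q − 5 = 3q − 7 ⇒ q = 1/3.

2/3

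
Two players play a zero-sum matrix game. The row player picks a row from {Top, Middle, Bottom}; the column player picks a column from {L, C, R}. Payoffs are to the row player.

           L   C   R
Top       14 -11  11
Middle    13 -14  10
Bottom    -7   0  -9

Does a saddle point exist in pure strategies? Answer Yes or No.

Row minima: Top → -11, Middle → -14, Bottom → -9; maximin = -9.
Column maxima: L → 14, C → 0, R → 11; minimax = 0.
-9 ≠ 0, so no pure-strategy equilibrium exists.

No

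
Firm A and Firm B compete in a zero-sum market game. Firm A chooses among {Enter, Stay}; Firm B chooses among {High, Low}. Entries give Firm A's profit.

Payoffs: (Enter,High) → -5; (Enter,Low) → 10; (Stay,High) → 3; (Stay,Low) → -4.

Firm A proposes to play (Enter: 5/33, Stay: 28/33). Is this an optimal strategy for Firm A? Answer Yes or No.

Against High this mix gives (5/33)·(-5) + (28/33)·3 = 59/33.
Against Low this mix gives (5/33)·10 + (28/33)·(-4) = -62/33.
Firm B will play Low, holding Firm A to -62/33. Shifting weight toward the row that does better against Low would raise this floor (the equalizing mix achieves 5/11 against both Low and High), so the proposed strategy is not optimal.

No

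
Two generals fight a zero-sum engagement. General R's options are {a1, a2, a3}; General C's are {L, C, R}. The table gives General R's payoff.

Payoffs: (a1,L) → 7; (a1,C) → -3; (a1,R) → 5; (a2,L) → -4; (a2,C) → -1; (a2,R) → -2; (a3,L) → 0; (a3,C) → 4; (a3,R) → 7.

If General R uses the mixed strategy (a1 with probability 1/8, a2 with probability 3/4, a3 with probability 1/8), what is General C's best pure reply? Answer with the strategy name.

If General C plays L, General R's expected payoff is (1/8)·7 + (3/4)·(-4) + (1/8)·0 = -17/8.
If General C plays C, General R's expected payoff is (1/8)·(-3) + (3/4)·(-1) + (1/8)·4 = -5/8.
If General C plays R, General R's expected payoff is (1/8)·5 + (3/4)·(-2) + (1/8)·7 = 0.
General C minimizes General R's payoff; the smallest is -17/8, so the best response is L.

L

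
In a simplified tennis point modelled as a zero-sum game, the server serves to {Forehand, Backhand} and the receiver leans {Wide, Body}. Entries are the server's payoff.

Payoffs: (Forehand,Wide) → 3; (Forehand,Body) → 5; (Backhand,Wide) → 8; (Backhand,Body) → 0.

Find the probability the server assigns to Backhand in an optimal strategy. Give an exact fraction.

Row minima: Forehand → 3, Backhand → 0; maximin = 3.
Column maxima: Wide → 8, Body → 5; minimax = 5.
3 ≠ 5, so there is no saddle point; optimal play is mixed.
Let the server play Forehand with probability p. Expected payoff against Wide: 3p + 8(1−p) = −5p + 8; against Body: 5p + 0(1−p) = 5p.
Setting these equal: −5p + 8 = 5p ⇒ −10p = -8 ⇒ p = 4/5, and the value is (-5)·(4/5) + 8 = 4.
For the receiver: with q = P(Wide), equating Forehand's and Backhand's payoffs gives −2q + 5 = 8q ⇒ q = 1/2.

1/5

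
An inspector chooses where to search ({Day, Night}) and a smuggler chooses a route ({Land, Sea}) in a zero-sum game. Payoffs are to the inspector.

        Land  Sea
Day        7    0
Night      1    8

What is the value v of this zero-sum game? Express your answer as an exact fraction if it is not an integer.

4

Row minima: Day → 0, Night → 1; maximin = 1.
Column maxima: Land → 7, Sea → 8; minimax = 7.
1 ≠ 7, so there is no saddle point; optimal play is mixed.
Let the inspector play Day with probability p. Expected payoff against Land: 7p + 1(1−p) = 6p + 1; against Sea: 0p + 8(1−p) = −8p + 8.
Setting these equal: 6p + 1 = −8p + 8 ⇒ 14p = 7 ⇒ p = 1/2, and the value is (6)·(1/2) + 1 = 4.
For the smuggler: with q = P(Land), equating Day's and Night's payoffs gives 7q = −7q + 8 ⇒ q = 4/7.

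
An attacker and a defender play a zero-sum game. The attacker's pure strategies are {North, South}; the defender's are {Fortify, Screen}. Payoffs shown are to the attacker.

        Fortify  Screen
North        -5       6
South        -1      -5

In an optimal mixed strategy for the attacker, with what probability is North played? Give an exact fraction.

Row minima: North → -5, South → -5; maximin = -5.
Column maxima: Fortify → -1, Screen → 6; minimax = -1.
-5 ≠ -1, so there is no saddle point; optimal play is mixed.
Let the attacker play North with probability p. Expected payoff against Fortify: (-5)p + (-1)(1−p) = −4p − 1; against Screen: 6p + (-5)(1−p) = 11p − 5.
Setting these equal: −4p − 1 = 11p − 5 ⇒ −15p = -4 ⇒ p = 4/15, and the value is (-4)·(4/15) − 1 = -31/15.
For the defender: with q = P(Fortify), equating North's and South's payoffs gives −11q + 6 = 4q − 5 ⇒ q = 11/15.

4/15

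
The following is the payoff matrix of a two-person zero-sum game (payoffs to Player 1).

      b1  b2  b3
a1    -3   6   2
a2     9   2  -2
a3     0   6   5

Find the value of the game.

Row minima: a1 → -3, a2 → -2, a3 → 0; maximin = 0.
Column maxima: b1 → 9, b2 → 6, b3 → 5; minimax = 5.
0 ≠ 5, so there is no saddle point; optimal play is mixed.
b2 is strictly dominated by b3 (it gives Player 1 strictly more in every row), so Player 2 never plays it.
With b2 eliminated, a1 is strictly dominated by a3 (a3 gives Player 1 strictly more in every remaining column), so Player 1 never plays it.
On the remaining 2×2 (a2, a3 vs b1, b3):
Let Player 1 play a2 with probability p. Expected payoff against b1: 9p + 0(1−p) = 9p; against b3: (-2)p + 5(1−p) = −7p + 5.
Setting these equal: 9p = −7p + 5 ⇒ 16p = 5 ⇒ p = 5/16, and the value is (9)·(5/16) = 45/16.
For Player 2: with q = P(b1), equating a2's and a3's payoffs gives 11q − 2 = −5q + 5 ⇒ q = 7/16.

45/16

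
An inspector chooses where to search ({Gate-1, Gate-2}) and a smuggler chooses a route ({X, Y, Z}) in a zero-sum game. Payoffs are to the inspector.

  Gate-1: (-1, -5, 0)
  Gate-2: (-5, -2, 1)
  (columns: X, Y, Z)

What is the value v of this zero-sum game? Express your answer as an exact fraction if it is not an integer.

Row minima: Gate-1 → -5, Gate-2 → -5; maximin = -5.
Column maxima: X → -1, Y → -2, Z → 1; minimax = -2.
-5 ≠ -2, so there is no saddle point; optimal play is mixed.
Z is strictly dominated by X (it gives the inspector strictly more in every row), so the smuggler never plays it.
On the remaining 2×2 (Gate-1, Gate-2 vs X, Y):
Let the inspector play Gate-1 with probability p. Expected payoff against X: (-1)p + (-5)(1−p) = 4p − 5; against Y: (-5)p + (-2)(1−p) = −3p − 2.
Setting these equal: 4p − 5 = −3p − 2 ⇒ 7p = 3 ⇒ p = 3/7, and the value is (4)·(3/7) − 5 = -23/7.
For the smuggler: with q = P(X), equating Gate-1's and Gate-2's payoffs gives 4q − 5 = −3q − 2 ⇒ q = 3/7.

-23/7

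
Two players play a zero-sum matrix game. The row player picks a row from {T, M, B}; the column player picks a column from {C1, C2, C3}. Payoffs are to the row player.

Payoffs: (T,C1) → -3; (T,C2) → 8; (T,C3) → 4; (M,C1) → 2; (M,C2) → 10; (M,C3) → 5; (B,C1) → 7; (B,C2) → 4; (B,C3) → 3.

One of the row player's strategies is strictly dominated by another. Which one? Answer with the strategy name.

T

M gives a strictly higher payoff than T against every column: 2 > -3, 10 > 8, 5 > 4.
So T is strictly dominated and the row player never plays it.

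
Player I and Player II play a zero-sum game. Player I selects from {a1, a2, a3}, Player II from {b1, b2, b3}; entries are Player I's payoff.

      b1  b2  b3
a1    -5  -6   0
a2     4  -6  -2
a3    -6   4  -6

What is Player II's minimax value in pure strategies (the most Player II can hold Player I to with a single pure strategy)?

Column maxima: b1 → 4, b2 → 4, b3 → 0.
The smallest of these is 0.

0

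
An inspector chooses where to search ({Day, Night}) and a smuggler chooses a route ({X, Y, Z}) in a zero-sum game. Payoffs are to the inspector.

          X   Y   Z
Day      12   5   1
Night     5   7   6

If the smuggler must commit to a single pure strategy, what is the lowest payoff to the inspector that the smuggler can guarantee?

6

Column maxima: X → 12, Y → 7, Z → 6.
The smallest of these is 6.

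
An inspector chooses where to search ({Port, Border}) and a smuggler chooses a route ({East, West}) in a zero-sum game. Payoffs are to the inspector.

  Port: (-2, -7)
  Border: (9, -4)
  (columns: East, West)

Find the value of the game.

-4

Row minima: Port → -7, Border → -4; maximin = -4.
Column maxima: East → 9, West → -4; minimax = -4.
Since maximin = minimax = -4, there is a saddle point and the value is -4.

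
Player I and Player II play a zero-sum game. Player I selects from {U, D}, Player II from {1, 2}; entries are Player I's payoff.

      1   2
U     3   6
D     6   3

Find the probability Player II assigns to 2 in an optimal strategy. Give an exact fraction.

1/2

Row minima: U → 3, D → 3; maximin = 3.
Column maxima: 1 → 6, 2 → 6; minimax = 6.
3 ≠ 6, so there is no saddle point; optimal play is mixed.
Let Player I play U with probability p. Expected payoff against 1: 3p + 6(1−p) = −3p + 6; against 2: 6p + 3(1−p) = 3p + 3.
Setting these equal: −3p + 6 = 3p + 3 ⇒ −6p = -3 ⇒ p = 1/2, and the value is (-3)·(1/2) + 6 = 9/2.
For Player II: with q = P(1), equating U's and D's payoffs gives −3q + 6 = 3q + 3 ⇒ q = 1/2.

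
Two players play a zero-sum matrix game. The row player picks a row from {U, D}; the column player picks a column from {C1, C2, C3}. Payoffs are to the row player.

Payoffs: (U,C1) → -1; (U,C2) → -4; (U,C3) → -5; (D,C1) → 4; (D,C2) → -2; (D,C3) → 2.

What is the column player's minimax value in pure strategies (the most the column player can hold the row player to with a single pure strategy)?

Column maxima: C1 → 4, C2 → -2, C3 → 2.
The smallest of these is -2.

-2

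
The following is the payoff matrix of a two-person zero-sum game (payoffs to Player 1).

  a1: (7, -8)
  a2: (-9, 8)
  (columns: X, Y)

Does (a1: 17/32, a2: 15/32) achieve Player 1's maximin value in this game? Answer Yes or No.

Yes

Against X this mix gives (17/32)·7 + (15/32)·(-9) = -1/2.
Against Y this mix gives (17/32)·(-8) + (15/32)·8 = -1/2.
All of Player 2's active replies (X, Y) yield -1/2, and no column does worse for Player 1. The mix makes Player 2 indifferent and guarantees -1/2, so it is optimal.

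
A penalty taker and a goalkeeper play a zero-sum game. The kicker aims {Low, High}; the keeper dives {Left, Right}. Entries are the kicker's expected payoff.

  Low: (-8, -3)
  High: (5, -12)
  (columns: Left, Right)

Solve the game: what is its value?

Row minima: Low → -8, High → -12; maximin = -8.
Column maxima: Left → 5, Right → -3; minimax = -3.
-8 ≠ -3, so there is no saddle point; optimal play is mixed.
Let the kicker play Low with probability p. Expected payoff against Left: (-8)p + 5(1−p) = −13p + 5; against Right: (-3)p + (-12)(1−p) = 9p − 12.
Setting these equal: −13p + 5 = 9p − 12 ⇒ −22p = -17 ⇒ p = 17/22, and the value is (-13)·(17/22) + 5 = -111/22.
For the keeper: with q = P(Left), equating Low's and High's payoffs gives −5q − 3 = 17q − 12 ⇒ q = 9/22.

-111/22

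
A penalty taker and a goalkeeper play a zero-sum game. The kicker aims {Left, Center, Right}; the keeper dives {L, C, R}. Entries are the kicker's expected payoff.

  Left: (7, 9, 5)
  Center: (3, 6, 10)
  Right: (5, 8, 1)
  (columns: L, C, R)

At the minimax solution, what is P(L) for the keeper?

Row minima: Left → 5, Center → 3, Right → 1; maximin = 5.
Column maxima: L → 7, C → 9, R → 10; minimax = 7.
5 ≠ 7, so there is no saddle point; optimal play is mixed.
Right is strictly dominated by Left, so the kicker never plays it.
C is strictly dominated by L (it gives the kicker strictly more in every row), so the keeper never plays it.
On the remaining 2×2 (Left, Center vs L, R):
Let the kicker play Left with probability p. Expected payoff against L: 7p + 3(1−p) = 4p + 3; against R: 5p + 10(1−p) = −5p + 10.
Setting these equal: 4p + 3 = −5p + 10 ⇒ 9p = 7 ⇒ p = 7/9, and the value is (4)·(7/9) + 3 = 55/9.
For the keeper: with q = P(L), equating Left's and Center's payoffs gives 2q + 5 = −7q + 10 ⇒ q = 5/9.

5/9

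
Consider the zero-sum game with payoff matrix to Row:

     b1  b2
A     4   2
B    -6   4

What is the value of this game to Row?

7/3

Row minima: A → 2, B → -6; maximin = 2.
Column maxima: b1 → 4, b2 → 4; minimax = 4.
2 ≠ 4, so there is no saddle point; optimal play is mixed.
Let Row play A with probability p. Expected payoff against b1: 4p + (-6)(1−p) = 10p − 6; against b2: 2p + 4(1−p) = −2p + 4.
Setting these equal: 10p − 6 = −2p + 4 ⇒ 12p = 10 ⇒ p = 5/6, and the value is (10)·(5/6) − 6 = 7/3.
For Column: with q = P(b1), equating A's and B's payoffs gives 2q + 2 = −10q + 4 ⇒ q = 1/6.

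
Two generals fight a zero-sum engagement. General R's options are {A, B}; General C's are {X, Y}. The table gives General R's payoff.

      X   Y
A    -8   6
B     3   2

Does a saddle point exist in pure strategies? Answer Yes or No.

Row minima: A → -8, B → 2; maximin = 2.
Column maxima: X → 3, Y → 6; minimax = 3.
2 ≠ 3, so no pure-strategy equilibrium exists.

No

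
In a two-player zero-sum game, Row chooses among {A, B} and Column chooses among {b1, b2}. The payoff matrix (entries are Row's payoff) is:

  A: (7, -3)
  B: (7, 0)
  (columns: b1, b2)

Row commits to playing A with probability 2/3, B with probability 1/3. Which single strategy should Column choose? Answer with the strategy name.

If Column plays b1, Row's expected payoff is (2/3)·7 + (1/3)·7 = 7.
If Column plays b2, Row's expected payoff is (2/3)·(-3) + (1/3)·0 = -2.
Column minimizes Row's payoff; the smallest is -2, so the best response is b2.

b2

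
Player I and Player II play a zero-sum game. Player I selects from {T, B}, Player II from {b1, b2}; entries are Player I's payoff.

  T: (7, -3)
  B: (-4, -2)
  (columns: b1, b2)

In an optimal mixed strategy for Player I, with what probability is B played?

Row minima: T → -3, B → -4; maximin = -3.
Column maxima: b1 → 7, b2 → -2; minimax = -2.
-3 ≠ -2, so there is no saddle point; optimal play is mixed.
Let Player I play T with probability p. Expected payoff against b1: 7p + (-4)(1−p) = 11p − 4; against b2: (-3)p + (-2)(1−p) = −p − 2.
Setting these equal: 11p − 4 = −p − 2 ⇒ 12p = 2 ⇒ p = 1/6, and the value is (11)·(1/6) − 4 = -13/6.
For Player II: with q = P(b1), equating T's and B's payoffs gives 10q − 3 = −2q − 2 ⇒ q = 1/12.

5/6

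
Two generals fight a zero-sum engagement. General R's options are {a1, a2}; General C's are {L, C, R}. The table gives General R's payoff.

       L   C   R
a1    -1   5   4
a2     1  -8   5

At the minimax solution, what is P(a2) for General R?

Row minima: a1 → -1, a2 → -8; maximin = -1.
Column maxima: L → 1, C → 5, R → 5; minimax = 1.
-1 ≠ 1, so there is no saddle point; optimal play is mixed.
R is strictly dominated by L (it gives General R strictly more in every row), so General C never plays it.
On the remaining 2×2 (a1, a2 vs L, C):
Let General R play a1 with probability p. Expected payoff against L: (-1)p + 1(1−p) = −2p + 1; against C: 5p + (-8)(1−p) = 13p − 8.
Setting these equal: −2p + 1 = 13p − 8 ⇒ −15p = -9 ⇒ p = 3/5, and the value is (-2)·(3/5) + 1 = -1/5.
For General C: with q = P(L), equating a1's and a2's payoffs gives −6q + 5 = 9q − 8 ⇒ q = 13/15.

2/5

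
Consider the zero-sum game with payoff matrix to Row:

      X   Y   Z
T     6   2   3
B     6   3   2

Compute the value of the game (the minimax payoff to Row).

5/2

Row minima: T → 2, B → 2; maximin = 2.
Column maxima: X → 6, Y → 3, Z → 3; minimax = 3.
2 ≠ 3, so there is no saddle point; optimal play is mixed.
X is strictly dominated by Y (it gives Row strictly more in every row), so Column never plays it.
On the remaining 2×2 (T, B vs Y, Z):
Let Row play T with probability p. Expected payoff against Y: 2p + 3(1−p) = −p + 3; against Z: 3p + 2(1−p) = p + 2.
Setting these equal: −p + 3 = p + 2 ⇒ −2p = -1 ⇒ p = 1/2, and the value is (-1)·(1/2) + 3 = 5/2.
For Column: with q = P(Y), equating T's and B's payoffs gives −q + 3 = q + 2 ⇒ q = 1/2.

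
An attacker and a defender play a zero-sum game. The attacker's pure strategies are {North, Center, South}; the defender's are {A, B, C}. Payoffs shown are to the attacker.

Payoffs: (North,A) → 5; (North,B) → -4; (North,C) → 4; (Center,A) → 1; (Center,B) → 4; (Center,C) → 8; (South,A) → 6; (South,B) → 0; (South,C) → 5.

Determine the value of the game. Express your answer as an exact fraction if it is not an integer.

Row minima: North → -4, Center → 1, South → 0; maximin = 1.
Column maxima: A → 6, B → 4, C → 8; minimax = 4.
1 ≠ 4, so there is no saddle point; optimal play is mixed.
North is strictly dominated by South, so the attacker never plays it.
C is strictly dominated by B (it gives the attacker strictly more in every row), so the defender never plays it.
On the remaining 2×2 (Center, South vs A, B):
Let the attacker play Center with probability p. Expected payoff against A: 1p + 6(1−p) = −5p + 6; against B: 4p + 0(1−p) = 4p.
Setting these equal: −5p + 6 = 4p ⇒ −9p = -6 ⇒ p = 2/3, and the value is (-5)·(2/3) + 6 = 8/3.
For the defender: with q = P(A), equating Center's and South's payoffs gives −3q + 4 = 6q ⇒ q = 4/9.

8/3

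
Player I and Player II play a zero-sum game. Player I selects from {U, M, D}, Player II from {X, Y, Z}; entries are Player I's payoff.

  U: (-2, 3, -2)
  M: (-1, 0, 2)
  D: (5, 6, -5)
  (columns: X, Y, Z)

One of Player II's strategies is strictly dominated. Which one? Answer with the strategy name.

Y

X holds Player I's payoff strictly below Y in every row: -2 < 3, -1 < 0, 5 < 6.
So Y is strictly dominated for Player II.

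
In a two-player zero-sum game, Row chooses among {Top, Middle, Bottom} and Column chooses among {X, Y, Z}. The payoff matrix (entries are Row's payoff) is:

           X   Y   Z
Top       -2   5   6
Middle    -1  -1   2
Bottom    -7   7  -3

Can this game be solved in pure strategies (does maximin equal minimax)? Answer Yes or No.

Row minima: Top → -2, Middle → -1, Bottom → -7; maximin = -1.
Column maxima: X → -1, Y → 7, Z → 6; minimax = -1.
maximin = minimax = -1, so a saddle point exists.

Yes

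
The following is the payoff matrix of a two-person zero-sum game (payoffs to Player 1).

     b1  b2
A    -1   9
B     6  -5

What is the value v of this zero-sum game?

7/3

Row minima: A → -1, B → -5; maximin = -1.
Column maxima: b1 → 6, b2 → 9; minimax = 6.
-1 ≠ 6, so there is no saddle point; optimal play is mixed.
Let Player 1 play A with probability p. Expected payoff against b1: (-1)p + 6(1−p) = −7p + 6; against b2: 9p + (-5)(1−p) = 14p − 5.
Setting these equal: −7p + 6 = 14p − 5 ⇒ −21p = -11 ⇒ p = 11/21, and the value is (-7)·(11/21) + 6 = 7/3.
For Player 2: with q = P(b1), equating A's and B's payoffs gives −10q + 9 = 11q − 5 ⇒ q = 2/3.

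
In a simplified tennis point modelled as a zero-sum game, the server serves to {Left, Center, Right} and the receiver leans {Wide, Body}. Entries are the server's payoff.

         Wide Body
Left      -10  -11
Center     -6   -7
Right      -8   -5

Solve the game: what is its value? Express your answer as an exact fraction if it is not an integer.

Row minima: Left → -11, Center → -7, Right → -8; maximin = -7.
Column maxima: Wide → -6, Body → -5; minimax = -6.
-7 ≠ -6, so there is no saddle point; optimal play is mixed.
Left is strictly dominated by Center, so the server never plays it.
On the remaining 2×2 (Center, Right vs Wide, Body):
Let the server play Center with probability p. Expected payoff against Wide: (-6)p + (-8)(1−p) = 2p − 8; against Body: (-7)p + (-5)(1−p) = −2p − 5.
Setting these equal: 2p − 8 = −2p − 5 ⇒ 4p = 3 ⇒ p = 3/4, and the value is (2)·(3/4) − 8 = -13/2.
For the receiver: with q = P(Wide), equating Center's and Right's payoffs gives q − 7 = −3q − 5 ⇒ q = 1/2.

-13/2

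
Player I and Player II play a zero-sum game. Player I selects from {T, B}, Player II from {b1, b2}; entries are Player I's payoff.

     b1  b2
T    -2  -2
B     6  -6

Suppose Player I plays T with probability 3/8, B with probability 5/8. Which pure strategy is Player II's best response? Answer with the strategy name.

If Player II plays b1, Player I's expected payoff is (3/8)·(-2) + (5/8)·6 = 3.
If Player II plays b2, Player I's expected payoff is (3/8)·(-2) + (5/8)·(-6) = -9/2.
Player II minimizes Player I's payoff; the smallest is -9/2, so the best response is b2.

b2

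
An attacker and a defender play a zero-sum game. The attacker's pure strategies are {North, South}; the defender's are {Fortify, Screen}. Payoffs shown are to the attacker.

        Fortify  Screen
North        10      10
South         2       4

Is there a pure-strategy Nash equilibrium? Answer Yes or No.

Row minima: North → 10, South → 2; maximin = 10.
Column maxima: Fortify → 10, Screen → 10; minimax = 10.
maximin = minimax = 10, so a saddle point exists.

Yes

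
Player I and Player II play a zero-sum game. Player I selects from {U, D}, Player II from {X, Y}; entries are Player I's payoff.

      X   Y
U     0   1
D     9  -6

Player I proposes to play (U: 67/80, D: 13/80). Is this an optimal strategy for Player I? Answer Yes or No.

Against X this mix gives (67/80)·0 + (13/80)·9 = 117/80.
Against Y this mix gives (67/80)·1 + (13/80)·(-6) = -11/80.
Player II will play Y, holding Player I to -11/80. Shifting weight toward the row that does better against Y would raise this floor (the equalizing mix achieves 9/16 against both Y and X), so the proposed strategy is not optimal.

No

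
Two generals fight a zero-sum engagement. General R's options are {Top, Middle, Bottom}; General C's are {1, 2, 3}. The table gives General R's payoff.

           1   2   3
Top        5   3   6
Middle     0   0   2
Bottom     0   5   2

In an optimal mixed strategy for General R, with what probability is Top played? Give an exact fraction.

Row minima: Top → 3, Middle → 0, Bottom → 0; maximin = 3.
Column maxima: 1 → 5, 2 → 5, 3 → 6; minimax = 5.
3 ≠ 5, so there is no saddle point; optimal play is mixed.
Middle is strictly dominated by Top, so General R never plays it.
3 is strictly dominated by 1 (it gives General R strictly more in every row), so General C never plays it.
On the remaining 2×2 (Top, Bottom vs 1, 2):
Let General R play Top with probability p. Expected payoff against 1: 5p + 0(1−p) = 5p; against 2: 3p + 5(1−p) = −2p + 5.
Setting these equal: 5p = −2p + 5 ⇒ 7p = 5 ⇒ p = 5/7, and the value is (5)·(5/7) = 25/7.
For General C: with q = P(1), equating Top's and Bottom's payoffs gives 2q + 3 = −5q + 5 ⇒ q = 2/7.

5/7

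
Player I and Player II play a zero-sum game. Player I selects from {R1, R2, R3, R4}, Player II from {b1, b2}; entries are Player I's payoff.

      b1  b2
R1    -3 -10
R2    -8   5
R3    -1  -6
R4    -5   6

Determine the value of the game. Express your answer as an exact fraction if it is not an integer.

Row minima: R1 → -10, R2 → -8, R3 → -6, R4 → -5; maximin = -5.
Column maxima: b1 → -1, b2 → 6; minimax = -1.
-5 ≠ -1, so there is no saddle point; optimal play is mixed.
R1 is strictly dominated by R3, so Player I never plays it.
R2 is strictly dominated by R4, so Player I never plays it.
On the remaining 2×2 (R3, R4 vs b1, b2):
Let Player I play R3 with probability p. Expected payoff against b1: (-1)p + (-5)(1−p) = 4p − 5; against b2: (-6)p + 6(1−p) = −12p + 6.
Setting these equal: 4p − 5 = −12p + 6 ⇒ 16p = 11 ⇒ p = 11/16, and the value is (4)·(11/16) − 5 = -9/4.
For Player II: with q = P(b1), equating R3's and R4's payoffs gives 5q − 6 = −11q + 6 ⇒ q = 3/4.

-9/4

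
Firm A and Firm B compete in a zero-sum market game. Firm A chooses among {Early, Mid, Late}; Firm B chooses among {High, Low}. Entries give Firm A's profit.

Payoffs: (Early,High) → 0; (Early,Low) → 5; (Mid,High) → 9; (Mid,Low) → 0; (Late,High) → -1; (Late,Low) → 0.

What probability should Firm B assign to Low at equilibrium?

9/14

Row minima: Early → 0, Mid → 0, Late → -1; maximin = 0.
Column maxima: High → 9, Low → 5; minimax = 5.
0 ≠ 5, so there is no saddle point; optimal play is mixed.
Late is strictly dominated by Early, so Firm A never plays it.
On the remaining 2×2 (Early, Mid vs High, Low):
Let Firm A play Early with probability p. Expected payoff against High: 0p + 9(1−p) = −9p + 9; against Low: 5p + 0(1−p) = 5p.
Setting these equal: −9p + 9 = 5p ⇒ −14p = -9 ⇒ p = 9/14, and the value is (-9)·(9/14) + 9 = 45/14.
For Firm B: with q = P(High), equating Early's and Mid's payoffs gives −5q + 5 = 9q ⇒ q = 5/14.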